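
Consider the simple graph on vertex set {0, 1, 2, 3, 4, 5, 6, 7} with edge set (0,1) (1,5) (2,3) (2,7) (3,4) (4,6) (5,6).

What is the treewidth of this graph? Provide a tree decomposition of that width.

Each bag holds 2 vertices, so the decomposition has width 1, which upper-bounds the treewidth. G has an edge, so its treewidth is at least 1. Combining the bounds, tw(G) = 1.

Treewidth 1.
Bags: B1 = {2, 7}  B2 = {2, 3}  B3 = {3, 4}  B4 = {4, 6}  B5 = {5, 6}  B6 = {1, 5}  B7 = {0, 1}
Tree: B1–B2, B2–B3, B3–B4, B4–B5, B5–B6, B6–B7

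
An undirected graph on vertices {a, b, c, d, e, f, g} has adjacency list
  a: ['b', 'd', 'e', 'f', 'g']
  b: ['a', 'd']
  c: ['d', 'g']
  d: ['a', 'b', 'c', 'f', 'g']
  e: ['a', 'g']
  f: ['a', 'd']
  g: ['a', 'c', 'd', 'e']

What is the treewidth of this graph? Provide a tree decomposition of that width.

Treewidth 2.
One optimal decomposition is:
Bags: B1 = {a, d, g}  B2 = {a, d, f}  B3 = {c, d, g}  B4 = {a, b, d}  B5 = {a, e, g}
Tree: B1–B2, B1–B3, B1–B4, B1–B5

Every bag has size at most 3, so the width is 3 − 1 = 2 and tw(G) ≤ 2. Conversely, {c, d, g} is a clique of size 3, and the vertices of any clique must share a bag in every tree decomposition; so some bag has ≥ 3 vertices and tw(G) ≥ 2. Therefore the treewidth is 2.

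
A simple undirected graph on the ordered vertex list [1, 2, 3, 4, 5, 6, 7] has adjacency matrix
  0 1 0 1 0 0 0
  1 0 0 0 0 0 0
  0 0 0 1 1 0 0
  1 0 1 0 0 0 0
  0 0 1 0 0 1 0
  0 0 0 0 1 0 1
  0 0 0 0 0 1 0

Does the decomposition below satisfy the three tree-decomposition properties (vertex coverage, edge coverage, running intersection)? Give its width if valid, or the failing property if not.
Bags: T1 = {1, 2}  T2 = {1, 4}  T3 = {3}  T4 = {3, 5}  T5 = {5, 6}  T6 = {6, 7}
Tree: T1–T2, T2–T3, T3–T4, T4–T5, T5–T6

No — edge (4,3) lies in no bag.

A tree decomposition must satisfy three properties: every vertex lies in some bag; for every edge, both endpoints lie together in some bag; and for every vertex, the bags containing it form a connected subtree. Here edge (4,3) lies in no bag, so the decomposition is invalid.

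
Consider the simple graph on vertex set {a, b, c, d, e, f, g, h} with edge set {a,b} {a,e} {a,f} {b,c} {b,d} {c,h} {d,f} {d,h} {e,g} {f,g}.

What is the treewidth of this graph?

2

A width-2 tree decomposition is:
Bags: B1 = {a, e, g}  B2 = {a, f, g}  B3 = {a, b, f}  B4 = {b, d, f}  B5 = {b, c, d}  B6 = {c, d, h}
Tree: B1–B2, B2–B3, B3–B4, B4–B5, B5–B6
Every bag has size at most 3, so the width is 3 − 1 = 2 and tw(G) ≤ 2. For the lower bound, G contains the cycle e–g–f–a–e, so G is not a forest; only forests have treewidth ≤ 1, hence tw(G) ≥ 2. Therefore the treewidth is 2.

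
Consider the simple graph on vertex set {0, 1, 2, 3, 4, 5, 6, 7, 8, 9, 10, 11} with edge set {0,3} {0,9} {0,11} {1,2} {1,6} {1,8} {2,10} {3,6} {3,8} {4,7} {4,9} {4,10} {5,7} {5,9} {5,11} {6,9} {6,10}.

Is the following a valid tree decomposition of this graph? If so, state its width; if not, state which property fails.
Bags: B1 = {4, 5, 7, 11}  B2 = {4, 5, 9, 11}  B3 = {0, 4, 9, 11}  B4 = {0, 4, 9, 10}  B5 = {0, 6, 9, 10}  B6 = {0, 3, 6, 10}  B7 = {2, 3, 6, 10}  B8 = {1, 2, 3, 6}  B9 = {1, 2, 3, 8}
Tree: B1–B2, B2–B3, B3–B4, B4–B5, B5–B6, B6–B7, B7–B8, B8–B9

Every vertex of G appears in some bag (union = {0, 1, 2, 3, 4, 5, 6, 7, 8, 9, 10, 11}); every edge is covered by a bag; and for each vertex v the set of bags containing v is connected in the bag tree. The decomposition is therefore valid. The largest bag has 4 vertices, so the width is 3.

Yes; width 3.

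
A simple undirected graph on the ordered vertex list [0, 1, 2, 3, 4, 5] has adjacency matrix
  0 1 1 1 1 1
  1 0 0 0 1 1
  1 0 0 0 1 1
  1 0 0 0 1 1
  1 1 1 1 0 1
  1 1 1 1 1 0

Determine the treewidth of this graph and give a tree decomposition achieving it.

Every bag has size at most 4, so the width is 4 − 1 = 3 and tw(G) ≤ 3. Conversely, {0, 1, 4, 5} is a clique of size 4, and the vertices of any clique must share a bag in every tree decomposition; so some bag has ≥ 4 vertices and tw(G) ≥ 3. Therefore the treewidth is 3.

Treewidth 3.
One optimal decomposition is:
Bags: B1 = {0, 1, 4, 5}  B2 = {0, 3, 4, 5}  B3 = {0, 2, 4, 5}
Tree: B1–B2, B2–B3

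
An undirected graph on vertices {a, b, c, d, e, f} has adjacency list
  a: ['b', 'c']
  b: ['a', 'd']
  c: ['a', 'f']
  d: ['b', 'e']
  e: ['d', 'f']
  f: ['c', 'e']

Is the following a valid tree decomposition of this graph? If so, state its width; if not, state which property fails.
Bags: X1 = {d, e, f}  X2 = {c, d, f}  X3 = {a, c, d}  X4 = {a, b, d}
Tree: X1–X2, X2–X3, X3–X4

Checking the three conditions: (i) the bags cover all of {a, b, c, d, e, f}; (ii) for each edge, some bag contains both endpoints; (iii) the bags containing any fixed vertex form a subtree. All hold, so the decomposition is valid with width 3 − 1 = 2.

Yes; width 2.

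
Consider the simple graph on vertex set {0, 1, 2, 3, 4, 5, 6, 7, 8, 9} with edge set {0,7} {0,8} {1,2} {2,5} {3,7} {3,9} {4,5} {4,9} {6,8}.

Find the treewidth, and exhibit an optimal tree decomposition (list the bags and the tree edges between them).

The largest bag has 2 vertices, giving width 1; this decomposition certifies tw(G) ≤ 1. Since G has at least one edge (e.g. 1–2), it is not an edgeless graph, so tw(G) ≥ 1. Hence tw(G) = 1 exactly.

Treewidth 1.
Bags: B1 = {1, 2}  B2 = {2, 5}  B3 = {4, 5}  B4 = {4, 9}  B5 = {3, 9}  B6 = {3, 7}  B7 = {0, 7}  B8 = {0, 8}  B9 = {6, 8}
Tree: B1–B2, B2–B3, B3–B4, B4–B5, B5–B6, B6–B7, B7–B8, B8–B9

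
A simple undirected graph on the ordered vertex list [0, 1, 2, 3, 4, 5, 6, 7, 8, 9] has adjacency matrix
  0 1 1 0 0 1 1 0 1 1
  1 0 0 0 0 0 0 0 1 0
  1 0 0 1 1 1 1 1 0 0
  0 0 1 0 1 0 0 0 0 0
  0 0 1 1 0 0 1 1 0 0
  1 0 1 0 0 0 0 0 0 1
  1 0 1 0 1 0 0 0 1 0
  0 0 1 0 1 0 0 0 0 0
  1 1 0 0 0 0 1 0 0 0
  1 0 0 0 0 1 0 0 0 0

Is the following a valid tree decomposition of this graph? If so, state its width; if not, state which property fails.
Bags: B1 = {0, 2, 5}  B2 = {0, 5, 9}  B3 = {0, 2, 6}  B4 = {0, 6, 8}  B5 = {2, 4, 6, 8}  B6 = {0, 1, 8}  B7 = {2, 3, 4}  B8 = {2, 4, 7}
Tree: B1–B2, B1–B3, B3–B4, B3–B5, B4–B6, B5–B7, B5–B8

No — bags containing vertex 8 are not connected in the tree.

A tree decomposition must satisfy three properties: every vertex lies in some bag; for every edge, both endpoints lie together in some bag; and for every vertex, the bags containing it form a connected subtree. Here bags containing vertex 8 are not connected in the tree, so the decomposition is invalid.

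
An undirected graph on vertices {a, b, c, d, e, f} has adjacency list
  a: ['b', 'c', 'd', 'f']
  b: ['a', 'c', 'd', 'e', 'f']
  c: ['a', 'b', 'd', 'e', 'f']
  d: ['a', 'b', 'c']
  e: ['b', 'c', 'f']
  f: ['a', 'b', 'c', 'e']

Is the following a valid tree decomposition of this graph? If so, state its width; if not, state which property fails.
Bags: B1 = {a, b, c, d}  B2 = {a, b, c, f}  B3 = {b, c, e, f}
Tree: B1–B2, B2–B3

Checking the three conditions: (i) the bags cover all of {a, b, c, d, e, f}; (ii) for each edge, some bag contains both endpoints; (iii) the bags containing any fixed vertex form a subtree. All hold, so the decomposition is valid with width 4 − 1 = 3.

Yes; width 3.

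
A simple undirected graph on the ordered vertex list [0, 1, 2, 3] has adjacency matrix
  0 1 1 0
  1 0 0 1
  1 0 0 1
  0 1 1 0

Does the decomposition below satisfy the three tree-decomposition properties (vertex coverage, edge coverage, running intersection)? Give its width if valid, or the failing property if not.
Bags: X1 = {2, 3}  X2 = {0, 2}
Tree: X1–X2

No — vertex 1 appears in no bag.

A tree decomposition must satisfy three properties: every vertex lies in some bag; for every edge, both endpoints lie together in some bag; and for every vertex, the bags containing it form a connected subtree. Here vertex 1 appears in no bag, so the decomposition is invalid.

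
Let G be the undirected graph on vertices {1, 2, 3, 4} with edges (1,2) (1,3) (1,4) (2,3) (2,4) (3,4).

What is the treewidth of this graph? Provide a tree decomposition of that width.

A single bag containing all 4 vertices is trivially a valid decomposition of width 3. On the other hand G contains the 4-clique {1, 2, 3, 4}. A clique must lie in a single bag of any decomposition, so no decomposition can have width below 3. Therefore the treewidth is 3.

Treewidth 3.
One optimal decomposition is:
Bags: B1 = {1, 2, 3, 4}
Tree: (single bag)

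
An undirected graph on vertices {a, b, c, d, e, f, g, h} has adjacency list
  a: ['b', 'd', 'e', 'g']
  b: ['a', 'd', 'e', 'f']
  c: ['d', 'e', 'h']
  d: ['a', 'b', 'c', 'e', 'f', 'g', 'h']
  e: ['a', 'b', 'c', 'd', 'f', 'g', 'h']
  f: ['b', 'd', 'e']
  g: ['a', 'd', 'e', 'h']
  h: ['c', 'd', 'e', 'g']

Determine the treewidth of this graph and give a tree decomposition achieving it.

Treewidth 3.
One such decomposition:
Bags: B1 = {d, e, g, h}  B2 = {a, d, e, g}  B3 = {a, b, d, e}  B4 = {b, d, e, f}  B5 = {c, d, e, h}
Tree: B1–B2, B2–B3, B3–B4, B1–B5

Every bag has size at most 4, so the width is 4 − 1 = 3 and tw(G) ≤ 3. For the lower bound, the 4 vertices {d, e, g, h} are pairwise adjacent, and any tree decomposition puts a clique entirely inside one bag — forcing width ≥ 3. Combining the bounds, tw(G) = 3.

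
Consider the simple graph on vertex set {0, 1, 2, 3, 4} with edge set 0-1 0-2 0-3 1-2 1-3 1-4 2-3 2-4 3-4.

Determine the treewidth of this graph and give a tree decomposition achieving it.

Each bag holds 4 vertices, so the decomposition has width 3, which upper-bounds the treewidth. On the other hand G contains the 4-clique {0, 1, 2, 3}. A clique must lie in a single bag of any decomposition, so no decomposition can have width below 3. Hence tw(G) = 3 exactly.

Treewidth 3.
One optimal decomposition is:
Bags: B1 = {0, 1, 2, 3}  B2 = {1, 2, 3, 4}
Tree: B1–B2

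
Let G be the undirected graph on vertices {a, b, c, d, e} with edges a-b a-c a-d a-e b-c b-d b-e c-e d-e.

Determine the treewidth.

3

A width-3 tree decomposition is:
Bags: B1 = {a, b, c, e}  B2 = {a, b, d, e}
Tree: B1–B2
The largest bag has 4 vertices, giving width 3; this decomposition certifies tw(G) ≤ 3. For the lower bound, the 4 vertices {a, b, d, e} are pairwise adjacent, and any tree decomposition puts a clique entirely inside one bag — forcing width ≥ 3. Hence tw(G) = 3 exactly.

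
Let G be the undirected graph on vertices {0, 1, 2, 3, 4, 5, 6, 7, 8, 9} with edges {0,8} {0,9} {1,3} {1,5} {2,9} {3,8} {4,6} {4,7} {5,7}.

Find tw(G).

A width-1 tree decomposition is:
Bags: B1 = {4, 6}  B2 = {4, 7}  B3 = {5, 7}  B4 = {1, 5}  B5 = {1, 3}  B6 = {3, 8}  B7 = {0, 8}  B8 = {0, 9}  B9 = {2, 9}
Tree: B1–B2, B2–B3, B3–B4, B4–B5, B5–B6, B6–B7, B7–B8, B8–B9
Every bag has size at most 2, so the width is 2 − 1 = 1 and tw(G) ≤ 1. Any graph with an edge has treewidth ≥ 1, and G has the edge 6–4. Therefore the treewidth is 1.

1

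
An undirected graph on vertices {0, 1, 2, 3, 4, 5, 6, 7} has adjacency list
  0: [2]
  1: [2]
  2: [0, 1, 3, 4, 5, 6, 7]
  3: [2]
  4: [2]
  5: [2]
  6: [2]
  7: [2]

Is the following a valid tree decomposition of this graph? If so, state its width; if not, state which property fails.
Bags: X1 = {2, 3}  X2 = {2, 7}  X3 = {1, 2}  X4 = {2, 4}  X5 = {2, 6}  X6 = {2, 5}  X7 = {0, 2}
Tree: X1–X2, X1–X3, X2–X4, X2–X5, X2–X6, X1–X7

Vertex coverage: the bags together contain {0, 1, 2, 3, 4, 5, 6, 7}, the full vertex set. Edge coverage: each edge of G has both endpoints in at least one bag. Running intersection: for every vertex, the bags containing it form a connected subtree. All three properties hold, so this is a valid tree decomposition of width max|bag| − 1 = 1, and hence tw(G) ≤ 1.

Yes; width 1.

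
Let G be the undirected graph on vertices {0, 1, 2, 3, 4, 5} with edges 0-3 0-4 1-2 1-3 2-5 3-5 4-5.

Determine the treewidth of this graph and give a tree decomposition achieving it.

Treewidth 2.
One such decomposition:
Bags: B1 = {0, 3, 4}  B2 = {3, 4, 5}  B3 = {1, 3, 5}  B4 = {1, 2, 5}
Tree: B1–B2, B2–B3, B3–B4

The largest bag has 3 vertices, giving width 2; this decomposition certifies tw(G) ≤ 2. For the lower bound, G contains the cycle 0–4–5–3–0, so G is not a forest; only forests have treewidth ≤ 1, hence tw(G) ≥ 2. The upper and lower bounds meet at 2, so that is the treewidth.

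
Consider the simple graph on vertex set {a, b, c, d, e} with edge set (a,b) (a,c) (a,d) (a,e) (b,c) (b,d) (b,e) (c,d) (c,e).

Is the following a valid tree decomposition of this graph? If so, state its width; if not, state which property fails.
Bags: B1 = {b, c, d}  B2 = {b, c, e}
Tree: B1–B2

No — vertex a appears in no bag.

A tree decomposition must satisfy three properties: every vertex lies in some bag; for every edge, both endpoints lie together in some bag; and for every vertex, the bags containing it form a connected subtree. Here vertex a appears in no bag, so the decomposition is invalid.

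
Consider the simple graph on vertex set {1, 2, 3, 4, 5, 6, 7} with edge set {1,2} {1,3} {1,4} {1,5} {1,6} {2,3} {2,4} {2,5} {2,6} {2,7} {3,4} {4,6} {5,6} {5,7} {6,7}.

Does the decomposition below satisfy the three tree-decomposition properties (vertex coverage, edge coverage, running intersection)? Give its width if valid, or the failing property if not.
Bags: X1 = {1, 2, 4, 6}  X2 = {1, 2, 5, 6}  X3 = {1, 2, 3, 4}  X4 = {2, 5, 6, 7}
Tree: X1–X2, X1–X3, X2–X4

Checking the three conditions: (i) the bags cover all of {1, 2, 3, 4, 5, 6, 7}; (ii) for each edge, some bag contains both endpoints; (iii) the bags containing any fixed vertex form a subtree. All hold, so the decomposition is valid with width 4 − 1 = 3.

Yes; width 3.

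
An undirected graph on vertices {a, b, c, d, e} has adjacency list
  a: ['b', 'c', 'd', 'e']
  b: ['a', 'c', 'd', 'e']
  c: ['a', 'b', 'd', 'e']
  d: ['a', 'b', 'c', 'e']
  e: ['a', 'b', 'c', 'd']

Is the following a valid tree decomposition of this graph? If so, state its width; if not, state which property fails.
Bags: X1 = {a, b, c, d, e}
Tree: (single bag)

Vertex coverage: the bags together contain {a, b, c, d, e}, the full vertex set. Edge coverage: each edge of G has both endpoints in at least one bag. Running intersection: for every vertex, the bags containing it form a connected subtree. All three properties hold, so this is a valid tree decomposition of width max|bag| − 1 = 4, and hence tw(G) ≤ 4.

Yes; width 4.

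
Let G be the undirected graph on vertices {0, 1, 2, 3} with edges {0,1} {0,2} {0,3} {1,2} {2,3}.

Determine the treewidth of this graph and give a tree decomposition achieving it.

Each bag holds 3 vertices, so the decomposition has width 2, which upper-bounds the treewidth. Conversely, {0, 1, 2} is a clique of size 3, and the vertices of any clique must share a bag in every tree decomposition; so some bag has ≥ 3 vertices and tw(G) ≥ 2. Therefore the treewidth is 2.

Treewidth 2.
One such decomposition:
Bags: B1 = {0, 1, 2}  B2 = {0, 2, 3}
Tree: B1–B2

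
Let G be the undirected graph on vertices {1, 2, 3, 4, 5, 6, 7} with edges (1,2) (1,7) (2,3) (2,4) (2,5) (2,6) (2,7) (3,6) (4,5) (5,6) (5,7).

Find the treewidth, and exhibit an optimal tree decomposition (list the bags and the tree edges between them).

The largest bag has 3 vertices, giving width 2; this decomposition certifies tw(G) ≤ 2. For the lower bound, the 3 vertices {1, 2, 7} are pairwise adjacent, and any tree decomposition puts a clique entirely inside one bag — forcing width ≥ 2. The upper and lower bounds meet at 2, so that is the treewidth.

Treewidth 2.
One optimal decomposition is:
Bags: B1 = {2, 5, 6}  B2 = {2, 5, 7}  B3 = {2, 4, 5}  B4 = {2, 3, 6}  B5 = {1, 2, 7}
Tree: B1–B2, B1–B3, B1–B4, B2–B5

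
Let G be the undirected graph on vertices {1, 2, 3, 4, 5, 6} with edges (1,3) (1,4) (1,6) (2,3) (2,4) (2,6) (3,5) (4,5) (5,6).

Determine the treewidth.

A width-3 tree decomposition is:
Bags: B1 = {1, 2, 3, 5}  B2 = {1, 2, 5, 6}  B3 = {1, 2, 4, 5}
Tree: B1–B2, B2–B3
Each bag holds 4 vertices, so the decomposition has width 3, which upper-bounds the treewidth. For the lower bound: the 4 vertex sets {1,3}, {5,6}, {2}, {4} are disjoint, each induces a connected subgraph, and every pair is joined by at least one edge of G. Contracting each set to a single vertex therefore yields K_{4} as a minor, and since treewidth is minor-monotone, tw(G) ≥ tw(K_{4}) = 3. Combining the bounds, tw(G) = 3.

3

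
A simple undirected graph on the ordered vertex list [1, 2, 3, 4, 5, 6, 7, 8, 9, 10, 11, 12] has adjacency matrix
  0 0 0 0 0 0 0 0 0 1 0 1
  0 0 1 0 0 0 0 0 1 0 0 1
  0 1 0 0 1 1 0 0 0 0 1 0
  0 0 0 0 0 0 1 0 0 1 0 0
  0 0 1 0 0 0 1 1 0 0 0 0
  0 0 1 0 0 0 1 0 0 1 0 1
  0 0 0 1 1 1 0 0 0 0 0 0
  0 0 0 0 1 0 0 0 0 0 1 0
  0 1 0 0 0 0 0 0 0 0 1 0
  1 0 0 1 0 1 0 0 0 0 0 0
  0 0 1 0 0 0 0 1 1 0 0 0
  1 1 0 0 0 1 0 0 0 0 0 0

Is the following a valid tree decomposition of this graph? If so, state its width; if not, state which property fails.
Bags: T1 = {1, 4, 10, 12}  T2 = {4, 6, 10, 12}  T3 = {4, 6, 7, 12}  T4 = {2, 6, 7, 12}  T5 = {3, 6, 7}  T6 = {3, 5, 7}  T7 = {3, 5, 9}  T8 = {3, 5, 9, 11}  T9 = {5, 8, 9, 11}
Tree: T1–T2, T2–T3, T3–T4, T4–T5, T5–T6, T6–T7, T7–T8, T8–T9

No — edge (2,3) lies in no bag.

A tree decomposition must satisfy three properties: every vertex lies in some bag; for every edge, both endpoints lie together in some bag; and for every vertex, the bags containing it form a connected subtree. Here edge (2,3) lies in no bag, so the decomposition is invalid.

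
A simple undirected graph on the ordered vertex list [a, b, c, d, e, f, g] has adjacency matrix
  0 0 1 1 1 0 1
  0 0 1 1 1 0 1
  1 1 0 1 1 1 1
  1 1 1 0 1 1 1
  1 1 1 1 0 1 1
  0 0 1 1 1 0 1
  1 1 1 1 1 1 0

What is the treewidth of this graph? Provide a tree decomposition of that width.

The largest bag has 5 vertices, giving width 4; this decomposition certifies tw(G) ≤ 4. Conversely, {a, c, d, e, g} is a clique of size 5, and the vertices of any clique must share a bag in every tree decomposition; so some bag has ≥ 5 vertices and tw(G) ≥ 4. Hence tw(G) = 4 exactly.

Treewidth 4.
One such decomposition:
Bags: B1 = {b, c, d, e, g}  B2 = {a, c, d, e, g}  B3 = {c, d, e, f, g}
Tree: B1–B2, B1–B3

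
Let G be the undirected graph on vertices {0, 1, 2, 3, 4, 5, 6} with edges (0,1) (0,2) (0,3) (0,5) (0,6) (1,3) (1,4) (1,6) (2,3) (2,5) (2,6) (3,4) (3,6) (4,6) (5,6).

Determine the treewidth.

3

A width-3 tree decomposition is:
Bags: B1 = {0, 2, 3, 6}  B2 = {0, 2, 5, 6}  B3 = {0, 1, 3, 6}  B4 = {1, 3, 4, 6}
Tree: B1–B2, B1–B3, B3–B4
The largest bag has 4 vertices, giving width 3; this decomposition certifies tw(G) ≤ 3. On the other hand G contains the 4-clique {0, 1, 3, 6}. A clique must lie in a single bag of any decomposition, so no decomposition can have width below 3. Combining the bounds, tw(G) = 3.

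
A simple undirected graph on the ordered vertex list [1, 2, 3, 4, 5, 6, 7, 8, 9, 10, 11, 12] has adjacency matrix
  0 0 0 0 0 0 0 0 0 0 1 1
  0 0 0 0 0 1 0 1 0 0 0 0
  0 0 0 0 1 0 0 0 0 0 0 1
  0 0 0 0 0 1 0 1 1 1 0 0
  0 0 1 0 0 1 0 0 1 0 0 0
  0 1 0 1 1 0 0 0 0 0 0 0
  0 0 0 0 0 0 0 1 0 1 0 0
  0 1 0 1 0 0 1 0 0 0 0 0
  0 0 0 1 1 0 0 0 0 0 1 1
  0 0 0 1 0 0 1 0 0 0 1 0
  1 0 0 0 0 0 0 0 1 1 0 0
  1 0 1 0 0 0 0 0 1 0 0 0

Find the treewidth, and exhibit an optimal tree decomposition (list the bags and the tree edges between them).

Treewidth 3.
Bags: B1 = {1, 3, 11, 12}  B2 = {3, 9, 11, 12}  B3 = {3, 5, 9, 11}  B4 = {5, 9, 10, 11}  B5 = {4, 5, 9, 10}  B6 = {4, 5, 6, 10}  B7 = {4, 6, 7, 10}  B8 = {4, 6, 7, 8}  B9 = {2, 6, 7, 8}
Tree: B1–B2, B2–B3, B3–B4, B4–B5, B5–B6, B6–B7, B7–B8, B8–B9

The largest bag has 4 vertices, giving width 3; this decomposition certifies tw(G) ≤ 3. For the lower bound: the 4 vertex sets {1,3,12}, {11}, {9}, {4,5,6,10} are disjoint, each induces a connected subgraph, and every pair is joined by at least one edge of G. Contracting each set to a single vertex therefore yields K_{4} as a minor, and since treewidth is minor-monotone, tw(G) ≥ tw(K_{4}) = 3. Therefore the treewidth is 3.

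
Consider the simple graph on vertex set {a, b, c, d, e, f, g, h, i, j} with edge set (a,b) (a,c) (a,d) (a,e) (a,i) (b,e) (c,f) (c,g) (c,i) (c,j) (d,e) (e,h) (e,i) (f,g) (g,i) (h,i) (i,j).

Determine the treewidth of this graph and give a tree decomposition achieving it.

Treewidth 2.
Bags: B1 = {a, e, i}  B2 = {a, c, i}  B3 = {c, i, j}  B4 = {c, g, i}  B5 = {e, h, i}  B6 = {a, d, e}  B7 = {c, f, g}  B8 = {a, b, e}
Tree: B1–B2, B2–B3, B2–B4, B1–B5, B1–B6, B4–B7, B6–B8

The largest bag has 3 vertices, giving width 2; this decomposition certifies tw(G) ≤ 2. Conversely, {a, d, e} is a clique of size 3, and the vertices of any clique must share a bag in every tree decomposition; so some bag has ≥ 3 vertices and tw(G) ≥ 2. Combining the bounds, tw(G) = 2.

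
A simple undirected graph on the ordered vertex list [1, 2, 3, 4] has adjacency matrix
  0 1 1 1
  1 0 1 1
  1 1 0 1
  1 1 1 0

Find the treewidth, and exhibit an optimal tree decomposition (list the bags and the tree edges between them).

With just one bag of size 4, the width is 4 − 1 = 3, so tw(G) ≤ 3. On the other hand G contains the 4-clique {1, 2, 3, 4}. A clique must lie in a single bag of any decomposition, so no decomposition can have width below 3. The upper and lower bounds meet at 3, so that is the treewidth.

Treewidth 3.
Bags: B1 = {1, 2, 3, 4}
Tree: (single bag)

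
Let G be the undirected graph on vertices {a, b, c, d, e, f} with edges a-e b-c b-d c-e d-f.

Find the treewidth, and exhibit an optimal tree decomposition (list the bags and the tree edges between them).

Treewidth 1.
One such decomposition:
Bags: B1 = {d, f}  B2 = {b, d}  B3 = {b, c}  B4 = {c, e}  B5 = {a, e}
Tree: B1–B2, B2–B3, B3–B4, B4–B5

Every bag has size at most 2, so the width is 2 − 1 = 1 and tw(G) ≤ 1. G has an edge, so its treewidth is at least 1. The upper and lower bounds meet at 1, so that is the treewidth.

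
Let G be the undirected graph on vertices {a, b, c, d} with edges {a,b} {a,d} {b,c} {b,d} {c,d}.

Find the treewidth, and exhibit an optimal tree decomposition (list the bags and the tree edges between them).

The largest bag has 3 vertices, giving width 2; this decomposition certifies tw(G) ≤ 2. On the other hand G contains the 3-clique {b, c, d}. A clique must lie in a single bag of any decomposition, so no decomposition can have width below 2. Therefore the treewidth is 2.

Treewidth 2.
One optimal decomposition is:
Bags: B1 = {a, b, d}  B2 = {b, c, d}
Tree: B1–B2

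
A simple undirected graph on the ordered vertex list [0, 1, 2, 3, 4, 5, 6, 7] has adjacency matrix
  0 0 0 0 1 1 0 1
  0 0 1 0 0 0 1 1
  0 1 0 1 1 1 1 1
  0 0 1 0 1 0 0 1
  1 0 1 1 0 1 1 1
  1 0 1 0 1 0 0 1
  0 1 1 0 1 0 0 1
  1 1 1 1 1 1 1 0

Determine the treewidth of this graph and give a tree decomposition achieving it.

Treewidth 3.
One such decomposition:
Bags: B1 = {2, 4, 5, 7}  B2 = {2, 3, 4, 7}  B3 = {2, 4, 6, 7}  B4 = {0, 4, 5, 7}  B5 = {1, 2, 6, 7}
Tree: B1–B2, B1–B3, B1–B4, B3–B5

Every bag has size at most 4, so the width is 4 − 1 = 3 and tw(G) ≤ 3. On the other hand G contains the 4-clique {0, 4, 5, 7}. A clique must lie in a single bag of any decomposition, so no decomposition can have width below 3. Combining the bounds, tw(G) = 3.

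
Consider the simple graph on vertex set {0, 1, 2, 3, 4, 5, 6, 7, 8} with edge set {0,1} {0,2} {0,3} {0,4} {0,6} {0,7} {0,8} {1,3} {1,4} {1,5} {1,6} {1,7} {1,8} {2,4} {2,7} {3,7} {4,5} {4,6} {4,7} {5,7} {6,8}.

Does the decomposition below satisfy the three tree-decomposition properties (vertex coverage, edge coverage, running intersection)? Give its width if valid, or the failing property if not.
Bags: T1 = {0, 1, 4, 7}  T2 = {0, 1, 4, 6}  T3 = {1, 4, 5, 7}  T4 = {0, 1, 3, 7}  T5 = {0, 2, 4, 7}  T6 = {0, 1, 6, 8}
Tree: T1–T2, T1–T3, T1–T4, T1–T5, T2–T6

Vertex coverage: the bags together contain {0, 1, 2, 3, 4, 5, 6, 7, 8}, the full vertex set. Edge coverage: each edge of G has both endpoints in at least one bag. Running intersection: for every vertex, the bags containing it form a connected subtree. All three properties hold, so this is a valid tree decomposition of width max|bag| − 1 = 3, and hence tw(G) ≤ 3.

Yes; width 3.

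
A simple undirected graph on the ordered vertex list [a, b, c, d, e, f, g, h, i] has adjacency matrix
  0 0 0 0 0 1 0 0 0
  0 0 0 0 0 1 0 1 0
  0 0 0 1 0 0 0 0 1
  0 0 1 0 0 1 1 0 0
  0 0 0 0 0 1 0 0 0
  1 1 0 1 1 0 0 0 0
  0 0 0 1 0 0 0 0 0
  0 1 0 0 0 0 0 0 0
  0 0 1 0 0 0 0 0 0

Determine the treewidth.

A width-1 tree decomposition is:
Bags: B1 = {d, g}  B2 = {d, f}  B3 = {a, f}  B4 = {b, f}  B5 = {c, d}  B6 = {e, f}  B7 = {b, h}  B8 = {c, i}
Tree: B1–B2, B2–B3, B2–B4, B2–B5, B2–B6, B4–B7, B5–B8
Each bag holds 2 vertices, so the decomposition has width 1, which upper-bounds the treewidth. G has an edge, so its treewidth is at least 1. Combining the bounds, tw(G) = 1.

1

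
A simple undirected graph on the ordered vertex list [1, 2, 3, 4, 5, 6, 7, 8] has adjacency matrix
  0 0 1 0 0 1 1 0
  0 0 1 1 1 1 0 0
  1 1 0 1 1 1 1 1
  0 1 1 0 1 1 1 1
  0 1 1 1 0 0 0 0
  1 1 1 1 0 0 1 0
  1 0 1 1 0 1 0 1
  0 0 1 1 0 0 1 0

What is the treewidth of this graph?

3

A width-3 tree decomposition is:
Bags: B1 = {2, 3, 4, 5}  B2 = {2, 3, 4, 6}  B3 = {3, 4, 6, 7}  B4 = {3, 4, 7, 8}  B5 = {1, 3, 6, 7}
Tree: B1–B2, B2–B3, B3–B4, B3–B5
Each bag holds 4 vertices, so the decomposition has width 3, which upper-bounds the treewidth. Conversely, {1, 3, 6, 7} is a clique of size 4, and the vertices of any clique must share a bag in every tree decomposition; so some bag has ≥ 4 vertices and tw(G) ≥ 3. The upper and lower bounds meet at 3, so that is the treewidth.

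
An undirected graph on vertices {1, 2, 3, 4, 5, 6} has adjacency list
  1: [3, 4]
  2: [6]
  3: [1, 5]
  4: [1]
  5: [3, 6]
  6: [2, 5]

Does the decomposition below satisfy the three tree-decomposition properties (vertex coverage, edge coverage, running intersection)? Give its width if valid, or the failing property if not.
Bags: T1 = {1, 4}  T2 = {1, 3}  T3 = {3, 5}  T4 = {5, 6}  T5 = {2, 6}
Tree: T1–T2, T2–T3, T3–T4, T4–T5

Yes; width 1.

Checking the three conditions: (i) the bags cover all of {1, 2, 3, 4, 5, 6}; (ii) for each edge, some bag contains both endpoints; (iii) the bags containing any fixed vertex form a subtree. All hold, so the decomposition is valid with width 2 − 1 = 1.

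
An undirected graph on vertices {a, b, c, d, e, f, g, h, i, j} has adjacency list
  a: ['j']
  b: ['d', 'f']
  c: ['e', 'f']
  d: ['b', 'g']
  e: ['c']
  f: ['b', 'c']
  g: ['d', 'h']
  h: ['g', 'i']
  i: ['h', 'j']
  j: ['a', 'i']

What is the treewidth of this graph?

1

A width-1 tree decomposition is:
Bags: B1 = {c, e}  B2 = {c, f}  B3 = {b, f}  B4 = {b, d}  B5 = {d, g}  B6 = {g, h}  B7 = {h, i}  B8 = {i, j}  B9 = {a, j}
Tree: B1–B2, B2–B3, B3–B4, B4–B5, B5–B6, B6–B7, B7–B8, B8–B9
Each bag holds 2 vertices, so the decomposition has width 1, which upper-bounds the treewidth. G has an edge, so its treewidth is at least 1. Hence tw(G) = 1 exactly.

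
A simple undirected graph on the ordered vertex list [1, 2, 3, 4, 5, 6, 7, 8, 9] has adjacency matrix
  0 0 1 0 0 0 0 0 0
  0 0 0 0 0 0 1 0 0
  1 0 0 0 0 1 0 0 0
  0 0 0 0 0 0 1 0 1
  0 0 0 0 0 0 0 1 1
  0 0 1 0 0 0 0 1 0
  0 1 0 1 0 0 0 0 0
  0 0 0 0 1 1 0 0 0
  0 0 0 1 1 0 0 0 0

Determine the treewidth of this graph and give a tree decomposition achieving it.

The largest bag has 2 vertices, giving width 1; this decomposition certifies tw(G) ≤ 1. Since G has at least one edge (e.g. 1–3), it is not an edgeless graph, so tw(G) ≥ 1. Hence tw(G) = 1 exactly.

Treewidth 1.
One such decomposition:
Bags: B1 = {1, 3}  B2 = {3, 6}  B3 = {6, 8}  B4 = {5, 8}  B5 = {5, 9}  B6 = {4, 9}  B7 = {4, 7}  B8 = {2, 7}
Tree: B1–B2, B2–B3, B3–B4, B4–B5, B5–B6, B6–B7, B7–B8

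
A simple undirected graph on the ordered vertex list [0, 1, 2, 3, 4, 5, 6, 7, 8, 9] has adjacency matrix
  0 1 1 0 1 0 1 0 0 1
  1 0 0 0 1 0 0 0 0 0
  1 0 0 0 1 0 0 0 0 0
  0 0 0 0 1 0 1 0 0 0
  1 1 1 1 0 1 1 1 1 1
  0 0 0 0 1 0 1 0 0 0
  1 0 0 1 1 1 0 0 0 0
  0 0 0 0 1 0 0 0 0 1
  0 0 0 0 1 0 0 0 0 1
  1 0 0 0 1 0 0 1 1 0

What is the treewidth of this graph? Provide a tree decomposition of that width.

The largest bag has 3 vertices, giving width 2; this decomposition certifies tw(G) ≤ 2. On the other hand G contains the 3-clique {0, 1, 4}. A clique must lie in a single bag of any decomposition, so no decomposition can have width below 2. Hence tw(G) = 2 exactly.

Treewidth 2.
Bags: B1 = {0, 4, 9}  B2 = {4, 8, 9}  B3 = {0, 1, 4}  B4 = {0, 4, 6}  B5 = {0, 2, 4}  B6 = {4, 7, 9}  B7 = {3, 4, 6}  B8 = {4, 5, 6}
Tree: B1–B2, B1–B3, B1–B4, B3–B5, B1–B6, B4–B7, B4–B8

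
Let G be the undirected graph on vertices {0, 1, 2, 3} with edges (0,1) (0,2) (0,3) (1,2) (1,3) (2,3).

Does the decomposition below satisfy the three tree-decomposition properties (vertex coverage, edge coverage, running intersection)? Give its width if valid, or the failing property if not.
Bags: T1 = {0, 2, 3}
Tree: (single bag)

No — vertex 1 appears in no bag.

A tree decomposition must satisfy three properties: every vertex lies in some bag; for every edge, both endpoints lie together in some bag; and for every vertex, the bags containing it form a connected subtree. Here vertex 1 appears in no bag, so the decomposition is invalid.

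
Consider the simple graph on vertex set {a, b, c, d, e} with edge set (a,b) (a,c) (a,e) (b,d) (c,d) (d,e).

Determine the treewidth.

2

A width-2 tree decomposition is:
Bags: B1 = {a, c, d}  B2 = {a, d, e}  B3 = {a, b, d}
Tree: B1–B2, B2–B3
Every bag has size at most 3, so the width is 3 − 1 = 2 and tw(G) ≤ 2. Since d–c–a–e–d is a cycle in G, G is not acyclic. Forests are exactly the graphs of treewidth ≤ 1, so tw(G) ≥ 2. Hence tw(G) = 2 exactly.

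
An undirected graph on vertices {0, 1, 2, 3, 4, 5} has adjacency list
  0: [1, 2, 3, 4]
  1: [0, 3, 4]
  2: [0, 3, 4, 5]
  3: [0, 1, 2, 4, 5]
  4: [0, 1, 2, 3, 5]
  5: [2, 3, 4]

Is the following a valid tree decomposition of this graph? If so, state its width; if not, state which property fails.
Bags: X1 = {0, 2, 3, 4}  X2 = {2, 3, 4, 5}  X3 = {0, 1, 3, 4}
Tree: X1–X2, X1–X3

Yes; width 3.

Every vertex of G appears in some bag (union = {0, 1, 2, 3, 4, 5}); every edge is covered by a bag; and for each vertex v the set of bags containing v is connected in the bag tree. The decomposition is therefore valid. The largest bag has 4 vertices, so the width is 3.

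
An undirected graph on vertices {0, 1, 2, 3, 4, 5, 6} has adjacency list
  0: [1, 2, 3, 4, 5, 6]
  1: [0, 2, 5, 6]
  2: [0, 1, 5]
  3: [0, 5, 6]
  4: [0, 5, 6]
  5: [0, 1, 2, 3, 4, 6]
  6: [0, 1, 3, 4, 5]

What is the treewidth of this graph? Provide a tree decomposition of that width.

Each bag holds 4 vertices, so the decomposition has width 3, which upper-bounds the treewidth. Conversely, {0, 1, 2, 5} is a clique of size 4, and the vertices of any clique must share a bag in every tree decomposition; so some bag has ≥ 4 vertices and tw(G) ≥ 3. Combining the bounds, tw(G) = 3.

Treewidth 3.
One optimal decomposition is:
Bags: B1 = {0, 4, 5, 6}  B2 = {0, 1, 5, 6}  B3 = {0, 1, 2, 5}  B4 = {0, 3, 5, 6}
Tree: B1–B2, B2–B3, B1–B4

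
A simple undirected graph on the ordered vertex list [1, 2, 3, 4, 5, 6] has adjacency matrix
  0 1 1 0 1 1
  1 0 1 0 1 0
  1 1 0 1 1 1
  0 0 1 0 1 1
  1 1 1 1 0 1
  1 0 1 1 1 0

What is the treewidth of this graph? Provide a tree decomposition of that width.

Treewidth 3.
One such decomposition:
Bags: B1 = {3, 4, 5, 6}  B2 = {1, 3, 5, 6}  B3 = {1, 2, 3, 5}
Tree: B1–B2, B2–B3

Each bag holds 4 vertices, so the decomposition has width 3, which upper-bounds the treewidth. Conversely, {1, 2, 3, 5} is a clique of size 4, and the vertices of any clique must share a bag in every tree decomposition; so some bag has ≥ 4 vertices and tw(G) ≥ 3. Therefore the treewidth is 3.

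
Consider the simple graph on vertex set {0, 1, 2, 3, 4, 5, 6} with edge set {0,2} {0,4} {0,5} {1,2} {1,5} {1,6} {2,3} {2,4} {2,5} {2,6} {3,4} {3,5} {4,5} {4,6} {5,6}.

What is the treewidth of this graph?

3

A width-3 tree decomposition is:
Bags: B1 = {0, 2, 4, 5}  B2 = {2, 4, 5, 6}  B3 = {1, 2, 5, 6}  B4 = {2, 3, 4, 5}
Tree: B1–B2, B2–B3, B2–B4
Each bag holds 4 vertices, so the decomposition has width 3, which upper-bounds the treewidth. For the lower bound, the 4 vertices {1, 2, 5, 6} are pairwise adjacent, and any tree decomposition puts a clique entirely inside one bag — forcing width ≥ 3. Hence tw(G) = 3 exactly.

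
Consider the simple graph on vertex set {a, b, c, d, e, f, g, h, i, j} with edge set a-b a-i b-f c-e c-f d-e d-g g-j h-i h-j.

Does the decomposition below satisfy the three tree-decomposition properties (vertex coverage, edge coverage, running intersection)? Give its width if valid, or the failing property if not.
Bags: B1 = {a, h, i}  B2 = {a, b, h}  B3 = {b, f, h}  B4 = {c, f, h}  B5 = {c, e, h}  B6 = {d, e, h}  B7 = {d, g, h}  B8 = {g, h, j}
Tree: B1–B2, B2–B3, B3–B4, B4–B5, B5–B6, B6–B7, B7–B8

Yes; width 2.

Every vertex of G appears in some bag (union = {a, b, c, d, e, f, g, h, i, j}); every edge is covered by a bag; and for each vertex v the set of bags containing v is connected in the bag tree. The decomposition is therefore valid. The largest bag has 3 vertices, so the width is 2.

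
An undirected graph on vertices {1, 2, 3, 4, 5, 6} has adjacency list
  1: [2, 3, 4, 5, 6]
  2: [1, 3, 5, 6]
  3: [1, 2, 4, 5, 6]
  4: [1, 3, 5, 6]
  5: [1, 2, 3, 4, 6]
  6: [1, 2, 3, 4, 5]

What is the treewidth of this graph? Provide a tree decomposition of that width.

The largest bag has 5 vertices, giving width 4; this decomposition certifies tw(G) ≤ 4. For the lower bound, the 5 vertices {1, 2, 3, 5, 6} are pairwise adjacent, and any tree decomposition puts a clique entirely inside one bag — forcing width ≥ 4. The upper and lower bounds meet at 4, so that is the treewidth.

Treewidth 4.
One optimal decomposition is:
Bags: B1 = {1, 3, 4, 5, 6}  B2 = {1, 2, 3, 5, 6}
Tree: B1–B2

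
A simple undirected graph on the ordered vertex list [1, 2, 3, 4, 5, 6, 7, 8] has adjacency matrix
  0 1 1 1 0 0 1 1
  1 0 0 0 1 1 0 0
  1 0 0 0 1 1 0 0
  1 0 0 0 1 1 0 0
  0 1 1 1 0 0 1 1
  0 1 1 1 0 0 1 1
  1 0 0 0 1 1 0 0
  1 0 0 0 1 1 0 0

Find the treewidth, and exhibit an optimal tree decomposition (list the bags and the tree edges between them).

Treewidth 3.
One such decomposition:
Bags: B1 = {1, 3, 5, 6}  B2 = {1, 4, 5, 6}  B3 = {1, 5, 6, 8}  B4 = {1, 2, 5, 6}  B5 = {1, 5, 6, 7}
Tree: B1–B2, B2–B3, B3–B4, B4–B5

Every bag has size at most 4, so the width is 4 − 1 = 3 and tw(G) ≤ 3. For the lower bound: the 4 vertex sets {3,6}, {4,5}, {1}, {8} are disjoint, each induces a connected subgraph, and every pair is joined by at least one edge of G. Contracting each set to a single vertex therefore yields K_{4} as a minor, and since treewidth is minor-monotone, tw(G) ≥ tw(K_{4}) = 3. Combining the bounds, tw(G) = 3.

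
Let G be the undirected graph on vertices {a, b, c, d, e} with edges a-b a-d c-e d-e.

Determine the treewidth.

A width-1 tree decomposition is:
Bags: B1 = {d, e}  B2 = {c, e}  B3 = {a, d}  B4 = {a, b}
Tree: B1–B2, B1–B3, B3–B4
Each bag holds 2 vertices, so the decomposition has width 1, which upper-bounds the treewidth. Any graph with an edge has treewidth ≥ 1, and G has the edge e–d. Combining the bounds, tw(G) = 1.

1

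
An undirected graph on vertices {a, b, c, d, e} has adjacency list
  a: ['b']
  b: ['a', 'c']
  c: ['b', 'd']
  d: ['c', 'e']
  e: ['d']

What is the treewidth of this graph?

A width-1 tree decomposition is:
Bags: B1 = {d, e}  B2 = {c, d}  B3 = {b, c}  B4 = {a, b}
Tree: B1–B2, B2–B3, B3–B4
Each bag holds 2 vertices, so the decomposition has width 1, which upper-bounds the treewidth. Any graph with an edge has treewidth ≥ 1, and G has the edge e–d. Hence tw(G) = 1 exactly.

1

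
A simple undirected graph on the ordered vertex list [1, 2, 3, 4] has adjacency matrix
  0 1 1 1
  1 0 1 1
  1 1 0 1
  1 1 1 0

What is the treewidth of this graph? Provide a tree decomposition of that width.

Treewidth 3.
Bags: B1 = {1, 2, 3, 4}
Tree: (single bag)

With just one bag of size 4, the width is 4 − 1 = 3, so tw(G) ≤ 3. Conversely, {1, 2, 3, 4} is a clique of size 4, and the vertices of any clique must share a bag in every tree decomposition; so some bag has ≥ 4 vertices and tw(G) ≥ 3. The upper and lower bounds meet at 3, so that is the treewidth.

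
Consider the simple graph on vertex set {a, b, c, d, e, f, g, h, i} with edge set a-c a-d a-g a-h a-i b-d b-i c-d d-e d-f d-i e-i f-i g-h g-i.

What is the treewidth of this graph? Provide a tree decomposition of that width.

Treewidth 2.
One optimal decomposition is:
Bags: B1 = {d, e, i}  B2 = {a, d, i}  B3 = {a, c, d}  B4 = {d, f, i}  B5 = {a, g, i}  B6 = {a, g, h}  B7 = {b, d, i}
Tree: B1–B2, B2–B3, B1–B4, B2–B5, B5–B6, B4–B7

Every bag has size at most 3, so the width is 3 − 1 = 2 and tw(G) ≤ 2. For the lower bound, the 3 vertices {a, c, d} are pairwise adjacent, and any tree decomposition puts a clique entirely inside one bag — forcing width ≥ 2. Hence tw(G) = 2 exactly.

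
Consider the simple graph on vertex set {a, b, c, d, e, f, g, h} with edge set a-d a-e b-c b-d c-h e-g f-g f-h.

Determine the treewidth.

2

A width-2 tree decomposition is:
Bags: B1 = {f, g, h}  B2 = {c, g, h}  B3 = {b, c, g}  B4 = {b, d, g}  B5 = {a, d, g}  B6 = {a, e, g}
Tree: B1–B2, B2–B3, B3–B4, B4–B5, B5–B6
Every bag has size at most 3, so the width is 3 − 1 = 2 and tw(G) ≤ 2. Since g–f–h–c–b–d–a–e–g is a cycle in G, G is not acyclic. Forests are exactly the graphs of treewidth ≤ 1, so tw(G) ≥ 2. The upper and lower bounds meet at 2, so that is the treewidth.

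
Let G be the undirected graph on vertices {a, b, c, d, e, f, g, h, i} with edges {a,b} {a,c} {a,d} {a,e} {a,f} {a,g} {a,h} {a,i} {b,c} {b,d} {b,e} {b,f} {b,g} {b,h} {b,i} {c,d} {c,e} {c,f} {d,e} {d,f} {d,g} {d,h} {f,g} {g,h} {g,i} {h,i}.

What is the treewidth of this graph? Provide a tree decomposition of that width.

Each bag holds 5 vertices, so the decomposition has width 4, which upper-bounds the treewidth. For the lower bound, the 5 vertices {a, b, c, d, e} are pairwise adjacent, and any tree decomposition puts a clique entirely inside one bag — forcing width ≥ 4. The upper and lower bounds meet at 4, so that is the treewidth.

Treewidth 4.
Bags: B1 = {a, b, d, g, h}  B2 = {a, b, d, f, g}  B3 = {a, b, g, h, i}  B4 = {a, b, c, d, f}  B5 = {a, b, c, d, e}
Tree: B1–B2, B1–B3, B2–B4, B4–B5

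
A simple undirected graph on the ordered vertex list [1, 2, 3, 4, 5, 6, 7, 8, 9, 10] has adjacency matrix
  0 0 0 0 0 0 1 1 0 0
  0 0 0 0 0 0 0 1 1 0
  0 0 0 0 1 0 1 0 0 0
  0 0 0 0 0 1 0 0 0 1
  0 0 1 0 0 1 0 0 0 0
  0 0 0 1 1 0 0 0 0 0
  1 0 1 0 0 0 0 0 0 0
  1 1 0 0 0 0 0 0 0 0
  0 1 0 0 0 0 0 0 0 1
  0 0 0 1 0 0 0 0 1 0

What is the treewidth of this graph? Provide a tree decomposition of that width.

Treewidth 2.
Bags: B1 = {3, 5, 6}  B2 = {3, 6, 7}  B3 = {1, 6, 7}  B4 = {1, 6, 8}  B5 = {2, 6, 8}  B6 = {2, 6, 9}  B7 = {6, 9, 10}  B8 = {4, 6, 10}
Tree: B1–B2, B2–B3, B3–B4, B4–B5, B5–B6, B6–B7, B7–B8

The largest bag has 3 vertices, giving width 2; this decomposition certifies tw(G) ≤ 2. For the lower bound, G contains the cycle 6–5–3–7–1–8–2–9–10–4–6, so G is not a forest; only forests have treewidth ≤ 1, hence tw(G) ≥ 2. Therefore the treewidth is 2.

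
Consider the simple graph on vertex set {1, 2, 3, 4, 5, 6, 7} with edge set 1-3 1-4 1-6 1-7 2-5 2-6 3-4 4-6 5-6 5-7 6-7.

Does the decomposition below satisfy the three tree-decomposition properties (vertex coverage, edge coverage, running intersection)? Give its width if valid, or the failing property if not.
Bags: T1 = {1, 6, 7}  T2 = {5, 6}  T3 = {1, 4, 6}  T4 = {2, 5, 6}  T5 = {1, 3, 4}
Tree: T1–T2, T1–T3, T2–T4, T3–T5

A tree decomposition must satisfy three properties: every vertex lies in some bag; for every edge, both endpoints lie together in some bag; and for every vertex, the bags containing it form a connected subtree. Here edge (7,5) lies in no bag, so the decomposition is invalid.

No — edge (7,5) lies in no bag.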